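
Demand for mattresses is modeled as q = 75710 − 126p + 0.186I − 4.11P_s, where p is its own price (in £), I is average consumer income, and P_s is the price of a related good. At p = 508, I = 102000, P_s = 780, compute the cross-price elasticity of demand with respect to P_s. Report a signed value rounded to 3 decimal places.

At the given values, q = 75710 − 126(508) + 0.186(102000) − 4.11(780) = 27468.2.
∂q/∂P_s = -4.11.
E = (-4.11) × (780/27468.2) = -0.11670…

-0.117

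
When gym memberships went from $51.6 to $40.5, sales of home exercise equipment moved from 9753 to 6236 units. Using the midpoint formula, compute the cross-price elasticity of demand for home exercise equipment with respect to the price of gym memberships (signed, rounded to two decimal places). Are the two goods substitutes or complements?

%ΔQ_{home exercise equipment} = (6236 − 9753)/avg = -3517/7994.5 = -0.439927…
%ΔP_{gym memberships} = (40.5 − 51.6)/avg = -11.1/46.05 = -0.241042…
E_cross = (-3517/7994.5) / (-11.1/46.05) = 1.8251…
E_cross > 0 ⇒ the goods are substitutes.

1.83; substitutes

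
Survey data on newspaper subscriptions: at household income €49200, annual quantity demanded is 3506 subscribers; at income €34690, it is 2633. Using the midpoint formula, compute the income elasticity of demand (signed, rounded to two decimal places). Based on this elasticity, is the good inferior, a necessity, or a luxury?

0.82; necessity

%ΔQ = (2633 − 3506)/[( 3506 + 2633)/2] = -873/3069.5 = -0.284411…
%ΔIncome = (34690 − 49200)/[( 49200 + 34690)/2] = -14510/41945 = -0.345929…
E_income = (-873/3069.5) / (-14510/41945) = 0.8221…
0 < E_income < 1 ⇒ normal good, necessity.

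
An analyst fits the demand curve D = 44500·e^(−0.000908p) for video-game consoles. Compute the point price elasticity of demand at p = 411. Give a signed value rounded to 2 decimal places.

-0.37

dD/dp = −0.000908·D = -27.821. At p = 411, D = 30639.8.
Ed = (dD/dp)·(p/D) = (-27.821) × (411/30639.8) = -0.3731…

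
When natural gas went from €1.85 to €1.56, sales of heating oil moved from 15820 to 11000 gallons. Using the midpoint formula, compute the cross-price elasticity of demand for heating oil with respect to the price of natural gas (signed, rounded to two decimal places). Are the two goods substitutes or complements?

%ΔQ_{heating oil} = (11000 − 15820)/avg = -4820/13410 = -0.359433…
%ΔP_{natural gas} = (1.56 − 1.85)/avg = -0.29/1.705 = -0.170087…
E_cross = (-4820/13410) / (-0.29/1.705) = 2.1132…
E_cross > 0 ⇒ the goods are substitutes.

2.11; substitutes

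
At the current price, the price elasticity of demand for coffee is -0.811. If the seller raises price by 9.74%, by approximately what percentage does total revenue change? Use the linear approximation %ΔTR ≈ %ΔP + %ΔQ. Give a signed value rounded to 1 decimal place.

+1.8%

%ΔQ ≈ Ed × %ΔP = (-0.811) × (+9.74%) = -7.8991%
%ΔTR ≈ %ΔP + %ΔQ = (+9.74%) + (-7.8991%) = +1.8409%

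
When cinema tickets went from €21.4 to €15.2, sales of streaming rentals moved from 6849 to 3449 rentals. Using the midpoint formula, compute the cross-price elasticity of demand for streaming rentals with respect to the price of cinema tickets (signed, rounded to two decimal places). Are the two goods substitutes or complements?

%ΔQ_{streaming rentals} = (3449 − 6849)/avg = -3400/5149 = -0.660322…
%ΔP_{cinema tickets} = (15.2 − 21.4)/avg = -6.2/18.3 = -0.338797…
E_cross = (-3400/5149) / (-6.2/18.3) = 1.9490…
E_cross > 0 ⇒ the goods are substitutes.

1.95; substitutes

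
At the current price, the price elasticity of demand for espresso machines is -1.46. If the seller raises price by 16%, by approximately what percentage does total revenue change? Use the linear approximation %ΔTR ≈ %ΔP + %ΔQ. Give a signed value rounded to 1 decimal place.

%ΔQ ≈ Ed × %ΔP = (-1.46) × (+16%) = -23.3600%
%ΔTR ≈ %ΔP + %ΔQ = (+16%) + (-23.3600%) = -7.3600%

-7.4%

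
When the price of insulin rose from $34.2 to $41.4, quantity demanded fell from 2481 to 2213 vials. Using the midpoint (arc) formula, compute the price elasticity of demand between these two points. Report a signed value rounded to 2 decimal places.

-0.60

%ΔQ = (2213 − 2481) / [(2481 + 2213)/2] = -268/2347 = -0.114188…
%ΔP = (41.4 − 34.2) / [(34.2 + 41.4)/2] = 7.2/37.8 = 0.190476…
Arc Ed = %ΔQ / %ΔP = (-268/2347) / (7.2/37.8) = -0.5994…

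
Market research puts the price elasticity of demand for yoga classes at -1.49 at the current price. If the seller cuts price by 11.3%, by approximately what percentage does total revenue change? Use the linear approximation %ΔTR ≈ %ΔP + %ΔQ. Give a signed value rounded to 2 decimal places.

%ΔQ ≈ Ed × %ΔP = (-1.49) × (-11.3%) = +16.8370%
%ΔTR ≈ %ΔP + %ΔQ = (-11.3%) + (+16.8370%) = +5.5370%

+5.54%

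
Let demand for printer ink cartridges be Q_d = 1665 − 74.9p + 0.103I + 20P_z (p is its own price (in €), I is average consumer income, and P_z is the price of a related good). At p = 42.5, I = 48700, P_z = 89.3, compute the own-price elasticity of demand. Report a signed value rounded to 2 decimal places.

At the given values, Q_d = 1665 − 74.9(42.5) + 0.103(48700) + 20(89.3) = 5283.85.
∂Q_d/∂p = −74.9.
E = (-74.9) × (42.5/5283.85) = -0.6024…

-0.60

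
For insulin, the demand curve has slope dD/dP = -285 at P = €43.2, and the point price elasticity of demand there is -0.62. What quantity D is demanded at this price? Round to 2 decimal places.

Ed = (dD/dP)·(P/D) ⇒ D = (dD/dP)·P/Ed = (-285)·43.2/(-0.62) = 19858.0645…

19858.06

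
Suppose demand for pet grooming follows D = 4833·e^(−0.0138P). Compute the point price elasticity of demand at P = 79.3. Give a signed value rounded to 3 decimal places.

dD/dP = −0.0138·D = -22.327. At P = 79.3, D = 1617.9.
Ed = (dD/dP)·(P/D) = (-22.327) × (79.3/1617.9) = -1.09434

-1.094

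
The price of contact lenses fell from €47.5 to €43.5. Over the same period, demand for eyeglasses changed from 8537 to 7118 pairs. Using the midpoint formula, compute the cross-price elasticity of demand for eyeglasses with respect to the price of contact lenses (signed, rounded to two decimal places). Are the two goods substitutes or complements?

2.06; substitutes

%ΔQ_{eyeglasses} = (7118 − 8537)/avg = -1419/7827.5 = -0.181283…
%ΔP_{contact lenses} = (43.5 − 47.5)/avg = -4/45.5 = -0.087912…
E_cross = (-1419/7827.5) / (-4/45.5) = 2.0621…
E_cross > 0 ⇒ the goods are substitutes.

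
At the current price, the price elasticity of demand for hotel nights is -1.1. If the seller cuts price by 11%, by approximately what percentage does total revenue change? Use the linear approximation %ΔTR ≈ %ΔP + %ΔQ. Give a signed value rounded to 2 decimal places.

+1.10%

%ΔQ ≈ Ed × %ΔP = (-1.1) × (-11%) = +12.1000%
%ΔTR ≈ %ΔP + %ΔQ = (-11%) + (+12.1000%) = +1.1000%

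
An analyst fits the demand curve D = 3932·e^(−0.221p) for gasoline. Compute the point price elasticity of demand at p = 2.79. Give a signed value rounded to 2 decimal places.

dD/dp = −0.221·D = -469.055. At p = 2.79, D = 2122.42.
Ed = (dD/dp)·(p/D) = (-469.055) × (2.79/2122.42) = -0.6165…

-0.62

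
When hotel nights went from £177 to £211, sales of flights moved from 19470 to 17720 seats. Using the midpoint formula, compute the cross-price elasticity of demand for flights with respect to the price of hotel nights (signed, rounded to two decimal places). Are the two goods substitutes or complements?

-0.54; complements

%ΔQ_{flights} = (17720 − 19470)/avg = -1750/18595 = -0.094111…
%ΔP_{hotel nights} = (211 − 177)/avg = 34/194 = 0.175257…
E_cross = (-1750/18595) / (34/194) = -0.5369…
E_cross < 0 ⇒ the goods are complements.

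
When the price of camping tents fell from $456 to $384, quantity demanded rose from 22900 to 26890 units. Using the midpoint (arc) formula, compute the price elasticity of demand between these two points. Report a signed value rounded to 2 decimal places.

-0.93

%ΔQ = (26890 − 22900) / [(22900 + 26890)/2] = 3990/24895 = 0.160273…
%ΔP = (384 − 456) / [(456 + 384)/2] = -72/420 = -0.171428…
Arc Ed = %ΔQ / %ΔP = (3990/24895) / (-72/420) = -0.9349…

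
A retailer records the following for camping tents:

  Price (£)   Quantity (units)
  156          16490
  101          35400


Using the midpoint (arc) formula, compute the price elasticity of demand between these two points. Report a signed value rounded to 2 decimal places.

-1.70

%ΔQ = (35400 − 16490) / [(16490 + 35400)/2] = 18910/25945 = 0.728849…
%ΔP = (101 − 156) / [(156 + 101)/2] = -55/128.5 = -0.428015…
Arc Ed = %ΔQ / %ΔP = (18910/25945) / (-55/128.5) = -1.7028…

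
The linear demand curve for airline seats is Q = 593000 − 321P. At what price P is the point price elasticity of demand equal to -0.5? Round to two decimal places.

615.78

Ed = −321P/(593000 − 321P). Set this equal to -0.5:
321P = 0.5·(593000 − 321P) ⇒ 321P(1 + 0.5) = 0.5·593000
P = 0.5·593000 / (321·1.5) = 615.7840…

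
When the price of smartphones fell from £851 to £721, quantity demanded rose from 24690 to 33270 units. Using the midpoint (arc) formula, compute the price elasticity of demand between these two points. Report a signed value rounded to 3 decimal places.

%ΔQ = (33270 − 24690) / [(24690 + 33270)/2] = 8580/28980 = 0.296066…
%ΔP = (721 − 851) / [(851 + 721)/2] = -130/786 = -0.165394…
Arc Ed = %ΔQ / %ΔP = (8580/28980) / (-130/786) = -1.79006…

-1.790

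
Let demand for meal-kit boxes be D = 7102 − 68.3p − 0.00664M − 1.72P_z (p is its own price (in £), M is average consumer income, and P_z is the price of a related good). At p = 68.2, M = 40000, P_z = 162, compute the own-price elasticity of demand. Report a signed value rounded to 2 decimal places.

-2.45

At the given values, D = 7102 − 68.3(68.2) − 0.00664(40000) − 1.72(162) = 1899.7.
∂D/∂p = −68.3.
E = (-68.3) × (68.2/1899.7) = -2.4519…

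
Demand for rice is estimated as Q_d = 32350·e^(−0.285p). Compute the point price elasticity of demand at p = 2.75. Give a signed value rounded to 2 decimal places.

-0.78

dQ_d/dp = −0.285·Q_d = -4210.57. At p = 2.75, Q_d = 14773.9.
Ed = (dQ_d/dp)·(p/Q_d) = (-4210.57) × (2.75/14773.9) = -0.7837…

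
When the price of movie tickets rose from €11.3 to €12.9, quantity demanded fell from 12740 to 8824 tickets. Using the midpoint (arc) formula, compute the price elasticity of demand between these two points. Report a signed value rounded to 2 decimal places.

-2.75

%ΔQ = (8824 − 12740) / [(12740 + 8824)/2] = -3916/10782 = -0.363197…
%ΔP = (12.9 − 11.3) / [(11.3 + 12.9)/2] = 1.6/12.1 = 0.132231…
Arc Ed = %ΔQ / %ΔP = (-3916/10782) / (1.6/12.1) = -2.7466…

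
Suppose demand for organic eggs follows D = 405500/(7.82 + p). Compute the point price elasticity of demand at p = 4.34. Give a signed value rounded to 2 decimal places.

dD/dp = −405500/(7.82 + p)² = -2742.36. At p = 4.34, D = 33347.
Ed = (dD/dp)·(p/D) = (-2742.36) × (4.34/33347) = -0.3569…

-0.36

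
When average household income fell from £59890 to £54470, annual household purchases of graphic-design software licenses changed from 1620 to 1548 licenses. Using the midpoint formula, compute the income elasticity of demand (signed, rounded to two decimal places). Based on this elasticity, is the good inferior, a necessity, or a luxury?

%ΔQ = (1548 − 1620)/[( 1620 + 1548)/2] = -72/1584 = -0.045454…
%ΔIncome = (54470 − 59890)/[( 59890 + 54470)/2] = -5420/57180 = -0.094788…
E_income = (-72/1584) / (-5420/57180) = 0.4795…
0 < E_income < 1 ⇒ normal good, necessity.

0.48; necessity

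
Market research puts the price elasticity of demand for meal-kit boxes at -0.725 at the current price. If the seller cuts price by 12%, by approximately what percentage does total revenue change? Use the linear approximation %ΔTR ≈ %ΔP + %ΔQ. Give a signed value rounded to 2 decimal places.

-3.30%

%ΔQ ≈ Ed × %ΔP = (-0.725) × (-12%) = +8.7000%
%ΔTR ≈ %ΔP + %ΔQ = (-12%) + (+8.7000%) = -3.3000%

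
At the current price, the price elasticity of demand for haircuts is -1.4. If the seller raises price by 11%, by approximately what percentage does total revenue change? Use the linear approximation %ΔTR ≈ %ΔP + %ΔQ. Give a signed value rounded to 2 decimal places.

-4.40%

%ΔQ ≈ Ed × %ΔP = (-1.4) × (+11%) = -15.4000%
%ΔTR ≈ %ΔP + %ΔQ = (+11%) + (-15.4000%) = -4.4000%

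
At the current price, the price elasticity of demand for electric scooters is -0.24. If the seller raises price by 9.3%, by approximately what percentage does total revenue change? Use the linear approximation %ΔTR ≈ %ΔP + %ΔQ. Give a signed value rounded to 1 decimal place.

+7.1%

%ΔQ ≈ Ed × %ΔP = (-0.24) × (+9.3%) = -2.2320%
%ΔTR ≈ %ΔP + %ΔQ = (+9.3%) + (-2.2320%) = +7.0680%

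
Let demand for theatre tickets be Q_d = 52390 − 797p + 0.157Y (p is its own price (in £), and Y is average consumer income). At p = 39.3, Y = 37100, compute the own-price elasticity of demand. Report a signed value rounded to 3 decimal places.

At the given values, Q_d = 52390 − 797(39.3) + 0.157(37100) = 26892.6.
∂Q_d/∂p = −797.
E = (-797) × (39.3/26892.6) = -1.16471…

-1.165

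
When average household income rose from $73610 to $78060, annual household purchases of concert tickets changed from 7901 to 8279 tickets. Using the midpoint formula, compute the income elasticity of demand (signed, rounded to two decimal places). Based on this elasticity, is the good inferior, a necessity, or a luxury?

0.80; necessity

%ΔQ = (8279 − 7901)/[( 7901 + 8279)/2] = 378/8090 = 0.046724…
%ΔIncome = (78060 − 73610)/[( 73610 + 78060)/2] = 4450/75835 = 0.058680…
E_income = (378/8090) / (4450/75835) = 0.7962…
0 < E_income < 1 ⇒ normal good, necessity.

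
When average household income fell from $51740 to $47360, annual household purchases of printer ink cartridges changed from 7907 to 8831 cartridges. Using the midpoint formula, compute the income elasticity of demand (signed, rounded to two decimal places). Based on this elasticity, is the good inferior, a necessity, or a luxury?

-1.25; inferior

%ΔQ = (8831 − 7907)/[( 7907 + 8831)/2] = 924/8369 = 0.110407…
%ΔIncome = (47360 − 51740)/[( 51740 + 47360)/2] = -4380/49550 = -0.088395…
E_income = (924/8369) / (-4380/49550) = -1.2490…
E_income < 0 ⇒ inferior good.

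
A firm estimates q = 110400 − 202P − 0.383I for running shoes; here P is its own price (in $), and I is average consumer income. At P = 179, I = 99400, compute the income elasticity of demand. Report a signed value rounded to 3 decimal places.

-1.052

At the given values, q = 110400 − 202(179) − 0.383(99400) = 36171.8.
∂q/∂I = -0.383.
E = (-0.383) × (99400/36171.8) = -1.05248…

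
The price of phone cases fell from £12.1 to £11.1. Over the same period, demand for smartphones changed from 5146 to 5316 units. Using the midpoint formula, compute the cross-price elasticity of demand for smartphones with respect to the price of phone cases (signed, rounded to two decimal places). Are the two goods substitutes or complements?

-0.38; complements

%ΔQ_{smartphones} = (5316 − 5146)/avg = 170/5231 = 0.032498…
%ΔP_{phone cases} = (11.1 − 12.1)/avg = -1/11.6 = -0.086206…
E_cross = (170/5231) / (-1/11.6) = -0.3769…
E_cross < 0 ⇒ the goods are complements.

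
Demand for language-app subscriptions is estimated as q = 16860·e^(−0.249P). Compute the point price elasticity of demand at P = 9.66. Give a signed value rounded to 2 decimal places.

-2.41

dq/dP = −0.249·q = -378.818. At P = 9.66, q = 1521.36.
Ed = (dq/dP)·(P/q) = (-378.818) × (9.66/1521.36) = -2.4053…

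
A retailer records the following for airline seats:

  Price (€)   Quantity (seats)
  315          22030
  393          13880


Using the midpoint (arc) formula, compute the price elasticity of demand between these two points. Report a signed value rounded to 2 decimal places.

-2.06

%ΔQ = (13880 − 22030) / [(22030 + 13880)/2] = -8150/17955 = -0.453912…
%ΔP = (393 − 315) / [(315 + 393)/2] = 78/354 = 0.220338…
Arc Ed = %ΔQ / %ΔP = (-8150/17955) / (78/354) = -2.0600…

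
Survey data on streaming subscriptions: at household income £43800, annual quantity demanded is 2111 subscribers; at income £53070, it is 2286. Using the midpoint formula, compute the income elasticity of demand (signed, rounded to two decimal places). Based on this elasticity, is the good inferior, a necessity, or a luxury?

0.42; necessity

%ΔQ = (2286 − 2111)/[( 2111 + 2286)/2] = 175/2198.5 = 0.079599…
%ΔIncome = (53070 − 43800)/[( 43800 + 53070)/2] = 9270/48435 = 0.191390…
E_income = (175/2198.5) / (9270/48435) = 0.4159…
0 < E_income < 1 ⇒ normal good, necessity.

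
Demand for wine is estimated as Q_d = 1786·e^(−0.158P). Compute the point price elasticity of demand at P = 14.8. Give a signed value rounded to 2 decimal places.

-2.34

dQ_d/dP = −0.158·Q_d = -27.226. At P = 14.8, Q_d = 172.317.
Ed = (dQ_d/dP)·(P/Q_d) = (-27.226) × (14.8/172.317) = -2.3384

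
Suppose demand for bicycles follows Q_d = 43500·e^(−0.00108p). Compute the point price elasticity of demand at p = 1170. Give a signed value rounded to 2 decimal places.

-1.26

dQ_d/dp = −0.00108·Q_d = -13.2782. At p = 1170, Q_d = 12294.6.
Ed = (dQ_d/dp)·(p/Q_d) = (-13.2782) × (1170/12294.6) = -1.2636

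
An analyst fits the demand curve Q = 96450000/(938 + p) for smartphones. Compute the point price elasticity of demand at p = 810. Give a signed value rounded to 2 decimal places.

dQ/dp = −96450000/(938 + p)² = -31.566. At p = 810, Q = 55177.3.
Ed = (dQ/dp)·(p/Q) = (-31.566) × (810/55177.3) = -0.4633…

-0.46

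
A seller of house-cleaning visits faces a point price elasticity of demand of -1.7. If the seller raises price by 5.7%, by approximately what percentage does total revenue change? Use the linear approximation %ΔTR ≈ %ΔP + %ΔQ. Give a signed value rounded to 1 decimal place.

%ΔQ ≈ Ed × %ΔP = (-1.7) × (+5.7%) = -9.6900%
%ΔTR ≈ %ΔP + %ΔQ = (+5.7%) + (-9.6900%) = -3.9900%

-4.0%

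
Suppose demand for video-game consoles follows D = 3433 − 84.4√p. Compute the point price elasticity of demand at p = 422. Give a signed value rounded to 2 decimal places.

dD/dp = −84.4/(2√p) = -2.05426. At p = 422, D = 1699.2.
Ed = (dD/dp)·(p/D) = (-2.05426) × (422/1699.2) = -0.5101…

-0.51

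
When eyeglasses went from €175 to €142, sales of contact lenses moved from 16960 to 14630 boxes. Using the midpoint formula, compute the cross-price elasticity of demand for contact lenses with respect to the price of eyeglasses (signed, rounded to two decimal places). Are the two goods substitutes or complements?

0.71; substitutes

%ΔQ_{contact lenses} = (14630 − 16960)/avg = -2330/15795 = -0.147515…
%ΔP_{eyeglasses} = (142 − 175)/avg = -33/158.5 = -0.208201…
E_cross = (-2330/15795) / (-33/158.5) = 0.7085…
E_cross > 0 ⇒ the goods are substitutes.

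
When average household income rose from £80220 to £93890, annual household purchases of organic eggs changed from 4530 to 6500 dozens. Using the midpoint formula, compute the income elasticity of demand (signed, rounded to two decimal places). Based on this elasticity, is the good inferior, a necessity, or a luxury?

%ΔQ = (6500 − 4530)/[( 4530 + 6500)/2] = 1970/5515 = 0.357207…
%ΔIncome = (93890 − 80220)/[( 80220 + 93890)/2] = 13670/87055 = 0.157027…
E_income = (1970/5515) / (13670/87055) = 2.2748…
E_income > 1 ⇒ normal good, luxury.

2.27; luxury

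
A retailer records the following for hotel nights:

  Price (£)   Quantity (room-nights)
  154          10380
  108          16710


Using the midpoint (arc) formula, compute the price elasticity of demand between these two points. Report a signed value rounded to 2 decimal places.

-1.33

%ΔQ = (16710 − 10380) / [(10380 + 16710)/2] = 6330/13545 = 0.467331…
%ΔP = (108 − 154) / [(154 + 108)/2] = -46/131 = -0.351145…
Arc Ed = %ΔQ / %ΔP = (6330/13545) / (-46/131) = -1.3308…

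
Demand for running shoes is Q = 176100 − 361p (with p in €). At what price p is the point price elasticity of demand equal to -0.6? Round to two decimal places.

182.93

Ed = −361p/(176100 − 361p). Set this equal to -0.6:
361p = 0.6·(176100 − 361p) ⇒ 361p(1 + 0.6) = 0.6·176100
p = 0.6·176100 / (361·1.6) = 182.9293…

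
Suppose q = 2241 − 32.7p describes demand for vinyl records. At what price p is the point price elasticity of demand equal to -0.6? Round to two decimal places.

25.70

Ed = −32.7p/(2241 − 32.7p). Set this equal to -0.6:
32.7p = 0.6·(2241 − 32.7p) ⇒ 32.7p(1 + 0.6) = 0.6·2241
p = 0.6·2241 / (32.7·1.6) = 25.6995…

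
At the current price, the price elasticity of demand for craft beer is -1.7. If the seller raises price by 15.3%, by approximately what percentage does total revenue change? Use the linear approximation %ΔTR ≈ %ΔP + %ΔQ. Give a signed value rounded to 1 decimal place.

%ΔQ ≈ Ed × %ΔP = (-1.7) × (+15.3%) = -26.0100%
%ΔTR ≈ %ΔP + %ΔQ = (+15.3%) + (-26.0100%) = -10.7100%

-10.7%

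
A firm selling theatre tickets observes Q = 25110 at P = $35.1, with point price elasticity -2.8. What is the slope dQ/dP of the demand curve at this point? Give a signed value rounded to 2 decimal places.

Ed = (dQ/dP)·(P/Q) ⇒ dQ/dP = Ed·Q/P = (-2.8)·25110/35.1 = -2003.0769…

-2003.08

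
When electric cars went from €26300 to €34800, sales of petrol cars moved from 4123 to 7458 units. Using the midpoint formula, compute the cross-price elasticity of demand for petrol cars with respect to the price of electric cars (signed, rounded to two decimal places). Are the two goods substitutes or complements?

2.07; substitutes

%ΔQ_{petrol cars} = (7458 − 4123)/avg = 3335/5790.5 = 0.575943…
%ΔP_{electric cars} = (34800 − 26300)/avg = 8500/30550 = 0.278232…
E_cross = (3335/5790.5) / (8500/30550) = 2.0700…
E_cross > 0 ⇒ the goods are substitutes.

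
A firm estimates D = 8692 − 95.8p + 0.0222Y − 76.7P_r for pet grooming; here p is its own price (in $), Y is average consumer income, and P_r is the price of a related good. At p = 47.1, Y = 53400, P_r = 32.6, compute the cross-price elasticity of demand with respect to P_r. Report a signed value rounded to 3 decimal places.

-0.873

At the given values, D = 8692 − 95.8(47.1) + 0.0222(53400) − 76.7(32.6) = 2864.88.
∂D/∂P_r = -76.7.
E = (-76.7) × (32.6/2864.88) = -0.87278…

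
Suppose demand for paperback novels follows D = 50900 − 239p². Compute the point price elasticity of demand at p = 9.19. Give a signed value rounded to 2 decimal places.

-1.31

dD/dp = −2·239·p = -4392.82. At p = 9.19, D = 30714.9921.
Ed = (dD/dp)·(p/D) = (-4392.82) × (9.19/30714.9921) = -1.3143…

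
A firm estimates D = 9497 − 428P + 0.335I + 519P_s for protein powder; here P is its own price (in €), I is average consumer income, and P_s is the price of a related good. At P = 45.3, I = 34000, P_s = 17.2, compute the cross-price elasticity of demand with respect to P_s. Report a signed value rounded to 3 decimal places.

0.856

At the given values, D = 9497 − 428(45.3) + 0.335(34000) + 519(17.2) = 10425.4.
∂D/∂P_s = 519.
E = (519) × (17.2/10425.4) = 0.85625…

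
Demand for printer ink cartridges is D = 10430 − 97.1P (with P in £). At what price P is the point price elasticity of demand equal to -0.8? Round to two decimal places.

Ed = −97.1P/(10430 − 97.1P). Set this equal to -0.8:
97.1P = 0.8·(10430 − 97.1P) ⇒ 97.1P(1 + 0.8) = 0.8·10430
P = 0.8·10430 / (97.1·1.8) = 47.7400…

47.74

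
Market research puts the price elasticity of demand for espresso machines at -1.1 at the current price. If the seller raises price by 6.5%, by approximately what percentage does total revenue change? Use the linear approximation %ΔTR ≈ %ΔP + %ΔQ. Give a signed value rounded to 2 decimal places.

-0.65%

%ΔQ ≈ Ed × %ΔP = (-1.1) × (+6.5%) = -7.1500%
%ΔTR ≈ %ΔP + %ΔQ = (+6.5%) + (-7.1500%) = -0.6500%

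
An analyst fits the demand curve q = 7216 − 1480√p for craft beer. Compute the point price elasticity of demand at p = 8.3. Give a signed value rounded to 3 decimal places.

-0.722

dq/dp = −1480/(2√p) = -256.858. At p = 8.3, q = 2952.16.
Ed = (dq/dp)·(p/q) = (-256.858) × (8.3/2952.16) = -0.72215…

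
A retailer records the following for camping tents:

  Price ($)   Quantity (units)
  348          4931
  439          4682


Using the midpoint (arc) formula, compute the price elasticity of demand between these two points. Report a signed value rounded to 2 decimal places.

%ΔQ = (4682 − 4931) / [(4931 + 4682)/2] = -249/4806.5 = -0.051804…
%ΔP = (439 − 348) / [(348 + 439)/2] = 91/393.5 = 0.231257…
Arc Ed = %ΔQ / %ΔP = (-249/4806.5) / (91/393.5) = -0.2240…

-0.22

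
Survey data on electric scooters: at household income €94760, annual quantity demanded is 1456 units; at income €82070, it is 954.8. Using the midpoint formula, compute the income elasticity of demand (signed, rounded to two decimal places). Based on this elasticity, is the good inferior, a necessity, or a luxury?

%ΔQ = (954.8 − 1456)/[( 1456 + 954.8)/2] = -501.2/1205.4 = -0.415795…
%ΔIncome = (82070 − 94760)/[( 94760 + 82070)/2] = -12690/88415 = -0.143527…
E_income = (-501.2/1205.4) / (-12690/88415) = 2.8969…
E_income > 1 ⇒ normal good, luxury.

2.90; luxury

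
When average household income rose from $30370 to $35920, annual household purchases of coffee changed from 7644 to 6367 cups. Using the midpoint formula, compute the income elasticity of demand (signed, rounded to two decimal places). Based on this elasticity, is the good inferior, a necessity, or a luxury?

%ΔQ = (6367 − 7644)/[( 7644 + 6367)/2] = -1277/7005.5 = -0.182285…
%ΔIncome = (35920 − 30370)/[( 30370 + 35920)/2] = 5550/33145 = 0.167446…
E_income = (-1277/7005.5) / (5550/33145) = -1.0886…
E_income < 0 ⇒ inferior good.

-1.09; inferior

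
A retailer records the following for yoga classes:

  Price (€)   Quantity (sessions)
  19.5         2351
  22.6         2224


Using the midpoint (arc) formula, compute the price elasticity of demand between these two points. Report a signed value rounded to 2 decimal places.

%ΔQ = (2224 − 2351) / [(2351 + 2224)/2] = -127/2287.5 = -0.055519…
%ΔP = (22.6 − 19.5) / [(19.5 + 22.6)/2] = 3.1/21.05 = 0.147268…
Arc Ed = %ΔQ / %ΔP = (-127/2287.5) / (3.1/21.05) = -0.3769…

-0.38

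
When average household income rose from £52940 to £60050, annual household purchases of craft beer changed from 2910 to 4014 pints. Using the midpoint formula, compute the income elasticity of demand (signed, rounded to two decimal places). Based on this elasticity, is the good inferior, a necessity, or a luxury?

2.53; luxury

%ΔQ = (4014 − 2910)/[( 2910 + 4014)/2] = 1104/3462 = 0.318890…
%ΔIncome = (60050 − 52940)/[( 52940 + 60050)/2] = 7110/56495 = 0.125851…
E_income = (1104/3462) / (7110/56495) = 2.5338…
E_income > 1 ⇒ normal good, luxury.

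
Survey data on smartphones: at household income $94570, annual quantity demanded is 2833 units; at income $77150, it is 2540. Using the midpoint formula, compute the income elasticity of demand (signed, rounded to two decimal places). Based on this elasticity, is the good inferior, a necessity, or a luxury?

0.54; necessity

%ΔQ = (2540 − 2833)/[( 2833 + 2540)/2] = -293/2686.5 = -0.109063…
%ΔIncome = (77150 − 94570)/[( 94570 + 77150)/2] = -17420/85860 = -0.202888…
E_income = (-293/2686.5) / (-17420/85860) = 0.5375…
0 < E_income < 1 ⇒ normal good, necessity.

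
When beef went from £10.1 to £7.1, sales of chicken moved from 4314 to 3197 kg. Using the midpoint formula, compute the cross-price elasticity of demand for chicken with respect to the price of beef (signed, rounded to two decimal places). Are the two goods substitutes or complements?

%ΔQ_{chicken} = (3197 − 4314)/avg = -1117/3755.5 = -0.297430…
%ΔP_{beef} = (7.1 − 10.1)/avg = -3/8.6 = -0.348837…
E_cross = (-1117/3755.5) / (-3/8.6) = 0.8526…
E_cross > 0 ⇒ the goods are substitutes.

0.85; substitutes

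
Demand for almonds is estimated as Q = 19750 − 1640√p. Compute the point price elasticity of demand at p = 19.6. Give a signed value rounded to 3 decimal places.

dQ/dp = −1640/(2√p) = -185.219. At p = 19.6, Q = 12489.4.
Ed = (dQ/dp)·(p/Q) = (-185.219) × (19.6/12489.4) = -0.29066…

-0.291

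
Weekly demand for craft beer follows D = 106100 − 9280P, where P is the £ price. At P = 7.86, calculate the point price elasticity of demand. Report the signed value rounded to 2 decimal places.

dD/dP = −9280. At P = 7.86, D = 106100 − 9280(7.86) = 33159.2.
Ed = (dD/dP)·(P/D) = −9280 × (7.86/33159.2) = -2.1997…

-2.20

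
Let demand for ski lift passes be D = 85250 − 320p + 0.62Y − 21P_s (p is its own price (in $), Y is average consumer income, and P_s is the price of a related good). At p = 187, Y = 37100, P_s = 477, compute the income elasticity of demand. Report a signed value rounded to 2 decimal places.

At the given values, D = 85250 − 320(187) + 0.62(37100) − 21(477) = 38395.
∂D/∂Y = 0.62.
E = (0.62) × (37100/38395) = 0.5990…

0.60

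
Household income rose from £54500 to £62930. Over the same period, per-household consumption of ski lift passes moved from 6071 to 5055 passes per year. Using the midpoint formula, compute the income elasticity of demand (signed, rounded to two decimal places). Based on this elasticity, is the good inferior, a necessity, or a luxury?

%ΔQ = (5055 − 6071)/[( 6071 + 5055)/2] = -1016/5563 = -0.182635…
%ΔIncome = (62930 − 54500)/[( 54500 + 62930)/2] = 8430/58715 = 0.143574…
E_income = (-1016/5563) / (8430/58715) = -1.2720…
E_income < 0 ⇒ inferior good.

-1.27; inferior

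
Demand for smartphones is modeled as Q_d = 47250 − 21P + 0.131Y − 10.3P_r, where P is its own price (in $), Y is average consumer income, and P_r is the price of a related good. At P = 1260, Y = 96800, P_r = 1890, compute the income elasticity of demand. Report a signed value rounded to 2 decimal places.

0.91

At the given values, Q_d = 47250 − 21(1260) + 0.131(96800) − 10.3(1890) = 14003.8.
∂Q_d/∂Y = 0.131.
E = (0.131) × (96800/14003.8) = 0.9055…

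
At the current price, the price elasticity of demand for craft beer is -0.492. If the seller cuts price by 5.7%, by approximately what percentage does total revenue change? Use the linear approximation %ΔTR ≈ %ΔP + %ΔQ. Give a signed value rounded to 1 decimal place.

%ΔQ ≈ Ed × %ΔP = (-0.492) × (-5.7%) = +2.8044%
%ΔTR ≈ %ΔP + %ΔQ = (-5.7%) + (+2.8044%) = -2.8956%

-2.9%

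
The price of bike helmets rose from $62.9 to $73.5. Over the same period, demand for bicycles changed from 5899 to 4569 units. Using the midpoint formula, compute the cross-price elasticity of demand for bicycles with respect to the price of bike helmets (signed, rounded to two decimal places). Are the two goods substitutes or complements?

%ΔQ_{bicycles} = (4569 − 5899)/avg = -1330/5234 = -0.254107…
%ΔP_{bike helmets} = (73.5 − 62.9)/avg = 10.6/68.2 = 0.155425…
E_cross = (-1330/5234) / (10.6/68.2) = -1.6349…
E_cross < 0 ⇒ the goods are complements.

-1.63; complements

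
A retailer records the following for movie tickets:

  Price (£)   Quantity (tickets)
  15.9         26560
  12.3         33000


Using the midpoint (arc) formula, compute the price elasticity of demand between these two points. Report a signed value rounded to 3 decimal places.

-0.847

%ΔQ = (33000 − 26560) / [(26560 + 33000)/2] = 6440/29780 = 0.216252…
%ΔP = (12.3 − 15.9) / [(15.9 + 12.3)/2] = -3.6/14.1 = -0.255319…
Arc Ed = %ΔQ / %ΔP = (6440/29780) / (-3.6/14.1) = -0.84698…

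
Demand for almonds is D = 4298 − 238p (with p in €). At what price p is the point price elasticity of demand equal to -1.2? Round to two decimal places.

9.85

Ed = −238p/(4298 − 238p). Set this equal to -1.2:
238p = 1.2·(4298 − 238p) ⇒ 238p(1 + 1.2) = 1.2·4298
p = 1.2·4298 / (238·2.2) = 9.8502…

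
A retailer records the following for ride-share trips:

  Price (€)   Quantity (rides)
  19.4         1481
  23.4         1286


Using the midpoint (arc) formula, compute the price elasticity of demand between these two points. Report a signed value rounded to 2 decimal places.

%ΔQ = (1286 − 1481) / [(1481 + 1286)/2] = -195/1383.5 = -0.140946…
%ΔP = (23.4 − 19.4) / [(19.4 + 23.4)/2] = 4/21.4 = 0.186915…
Arc Ed = %ΔQ / %ΔP = (-195/1383.5) / (4/21.4) = -0.7540…

-0.75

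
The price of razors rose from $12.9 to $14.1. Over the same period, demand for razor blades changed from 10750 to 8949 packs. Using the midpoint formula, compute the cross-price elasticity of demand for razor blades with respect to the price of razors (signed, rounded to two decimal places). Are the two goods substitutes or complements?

%ΔQ_{razor blades} = (8949 − 10750)/avg = -1801/9849.5 = -0.182851…
%ΔP_{razors} = (14.1 − 12.9)/avg = 1.2/13.5 = 0.088888…
E_cross = (-1801/9849.5) / (1.2/13.5) = -2.0570…
E_cross < 0 ⇒ the goods are complements.

-2.06; complements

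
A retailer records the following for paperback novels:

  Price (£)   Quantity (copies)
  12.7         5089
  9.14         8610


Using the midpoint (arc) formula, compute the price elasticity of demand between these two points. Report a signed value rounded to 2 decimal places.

-1.58

%ΔQ = (8610 − 5089) / [(5089 + 8610)/2] = 3521/6849.5 = 0.514052…
%ΔP = (9.14 − 12.7) / [(12.7 + 9.14)/2] = -3.56/10.92 = -0.326007…
Arc Ed = %ΔQ / %ΔP = (3521/6849.5) / (-3.56/10.92) = -1.5768…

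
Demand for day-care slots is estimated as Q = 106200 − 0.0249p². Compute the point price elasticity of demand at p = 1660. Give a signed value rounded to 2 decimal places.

dQ/dp = −2·0.0249·p = -82.668. At p = 1660, Q = 37585.56.
Ed = (dQ/dp)·(p/Q) = (-82.668) × (1660/37585.56) = -3.6511…

-3.65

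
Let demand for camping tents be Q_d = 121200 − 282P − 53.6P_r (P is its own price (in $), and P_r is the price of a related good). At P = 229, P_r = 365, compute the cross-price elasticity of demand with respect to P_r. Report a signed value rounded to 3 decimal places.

At the given values, Q_d = 121200 − 282(229) − 53.6(365) = 37058.
∂Q_d/∂P_r = -53.6.
E = (-53.6) × (365/37058) = -0.52792…

-0.528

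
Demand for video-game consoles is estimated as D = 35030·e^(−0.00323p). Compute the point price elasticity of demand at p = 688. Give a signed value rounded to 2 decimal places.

-2.22

dD/dp = −0.00323·D = -12.2613. At p = 688, D = 3796.06.
Ed = (dD/dp)·(p/D) = (-12.2613) × (688/3796.06) = -2.2222…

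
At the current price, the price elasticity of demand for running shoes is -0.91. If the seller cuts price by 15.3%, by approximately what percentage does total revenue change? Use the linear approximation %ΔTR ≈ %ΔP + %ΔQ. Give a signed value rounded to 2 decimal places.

%ΔQ ≈ Ed × %ΔP = (-0.91) × (-15.3%) = +13.9230%
%ΔTR ≈ %ΔP + %ΔQ = (-15.3%) + (+13.9230%) = -1.3770%

-1.38%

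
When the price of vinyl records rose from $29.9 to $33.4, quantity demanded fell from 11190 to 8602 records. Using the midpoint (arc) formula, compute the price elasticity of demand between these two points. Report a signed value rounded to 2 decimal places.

-2.36

%ΔQ = (8602 − 11190) / [(11190 + 8602)/2] = -2588/9896 = -0.261519…
%ΔP = (33.4 − 29.9) / [(29.9 + 33.4)/2] = 3.5/31.65 = 0.110584…
Arc Ed = %ΔQ / %ΔP = (-2588/9896) / (3.5/31.65) = -2.3648…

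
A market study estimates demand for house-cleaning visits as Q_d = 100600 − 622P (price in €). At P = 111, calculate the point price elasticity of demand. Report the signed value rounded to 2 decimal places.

-2.19

dQ_d/dP = −622. At P = 111, Q_d = 100600 − 622(111) = 31558.
Ed = (dQ_d/dP)·(P/Q_d) = −622 × (111/31558) = -2.1877…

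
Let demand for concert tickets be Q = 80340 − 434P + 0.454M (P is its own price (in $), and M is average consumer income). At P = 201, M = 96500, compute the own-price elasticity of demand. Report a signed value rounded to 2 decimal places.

-2.36

At the given values, Q = 80340 − 434(201) + 0.454(96500) = 36917.
∂Q/∂P = −434.
E = (-434) × (201/36917) = -2.3629…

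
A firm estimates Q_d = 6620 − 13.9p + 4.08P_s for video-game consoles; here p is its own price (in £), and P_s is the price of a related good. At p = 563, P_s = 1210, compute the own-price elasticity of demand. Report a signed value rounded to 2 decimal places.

-2.10

At the given values, Q_d = 6620 − 13.9(563) + 4.08(1210) = 3731.1.
∂Q_d/∂p = −13.9.
E = (-13.9) × (563/3731.1) = -2.0974…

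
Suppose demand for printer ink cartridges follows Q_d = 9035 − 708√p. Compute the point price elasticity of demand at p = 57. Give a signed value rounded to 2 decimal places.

dQ_d/dp = −708/(2√p) = -46.8884. At p = 57, Q_d = 3689.72.
Ed = (dQ_d/dp)·(p/Q_d) = (-46.8884) × (57/3689.72) = -0.7243…

-0.72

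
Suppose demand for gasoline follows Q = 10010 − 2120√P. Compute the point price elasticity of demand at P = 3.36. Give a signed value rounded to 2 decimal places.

-0.32

dQ/dP = −2120/(2√P) = -578.277. At P = 3.36, Q = 6123.98.
Ed = (dQ/dP)·(P/Q) = (-578.277) × (3.36/6123.98) = -0.3172…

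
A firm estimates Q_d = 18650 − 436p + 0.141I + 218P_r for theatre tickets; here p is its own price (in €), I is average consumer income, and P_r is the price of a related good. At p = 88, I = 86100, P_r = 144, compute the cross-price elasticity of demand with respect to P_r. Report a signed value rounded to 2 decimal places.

At the given values, Q_d = 18650 − 436(88) + 0.141(86100) + 218(144) = 23814.1.
∂Q_d/∂P_r = 218.
E = (218) × (144/23814.1) = 1.3182…

1.32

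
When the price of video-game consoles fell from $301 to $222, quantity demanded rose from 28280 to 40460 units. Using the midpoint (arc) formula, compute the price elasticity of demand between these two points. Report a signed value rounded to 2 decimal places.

-1.17

%ΔQ = (40460 − 28280) / [(28280 + 40460)/2] = 12180/34370 = 0.354378…
%ΔP = (222 − 301) / [(301 + 222)/2] = -79/261.5 = -0.302103…
Arc Ed = %ΔQ / %ΔP = (12180/34370) / (-79/261.5) = -1.1730…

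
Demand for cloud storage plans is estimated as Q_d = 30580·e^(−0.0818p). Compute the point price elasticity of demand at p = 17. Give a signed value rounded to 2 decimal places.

dQ_d/dp = −0.0818·Q_d = -622.674. At p = 17, Q_d = 7612.15.
Ed = (dQ_d/dp)·(p/Q_d) = (-622.674) × (17/7612.15) = -1.3906

-1.39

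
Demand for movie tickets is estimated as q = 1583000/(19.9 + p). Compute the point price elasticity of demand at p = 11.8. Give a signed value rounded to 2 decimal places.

dq/dp = −1583000/(19.9 + p)² = -1575.3. At p = 11.8, q = 49936.9.
Ed = (dq/dp)·(p/q) = (-1575.3) × (11.8/49936.9) = -0.3722…

-0.37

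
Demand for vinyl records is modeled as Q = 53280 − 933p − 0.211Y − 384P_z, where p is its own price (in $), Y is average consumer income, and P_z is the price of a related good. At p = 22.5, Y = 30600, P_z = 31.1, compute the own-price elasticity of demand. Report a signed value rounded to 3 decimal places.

-1.512

At the given values, Q = 53280 − 933(22.5) − 0.211(30600) − 384(31.1) = 13888.5.
∂Q/∂p = −933.
E = (-933) × (22.5/13888.5) = -1.51150…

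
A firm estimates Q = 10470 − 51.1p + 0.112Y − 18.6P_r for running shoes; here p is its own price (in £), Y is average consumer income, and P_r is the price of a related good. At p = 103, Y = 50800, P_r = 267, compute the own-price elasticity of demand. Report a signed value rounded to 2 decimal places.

At the given values, Q = 10470 − 51.1(103) + 0.112(50800) − 18.6(267) = 5930.1.
∂Q/∂p = −51.1.
E = (-51.1) × (103/5930.1) = -0.8875…

-0.89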